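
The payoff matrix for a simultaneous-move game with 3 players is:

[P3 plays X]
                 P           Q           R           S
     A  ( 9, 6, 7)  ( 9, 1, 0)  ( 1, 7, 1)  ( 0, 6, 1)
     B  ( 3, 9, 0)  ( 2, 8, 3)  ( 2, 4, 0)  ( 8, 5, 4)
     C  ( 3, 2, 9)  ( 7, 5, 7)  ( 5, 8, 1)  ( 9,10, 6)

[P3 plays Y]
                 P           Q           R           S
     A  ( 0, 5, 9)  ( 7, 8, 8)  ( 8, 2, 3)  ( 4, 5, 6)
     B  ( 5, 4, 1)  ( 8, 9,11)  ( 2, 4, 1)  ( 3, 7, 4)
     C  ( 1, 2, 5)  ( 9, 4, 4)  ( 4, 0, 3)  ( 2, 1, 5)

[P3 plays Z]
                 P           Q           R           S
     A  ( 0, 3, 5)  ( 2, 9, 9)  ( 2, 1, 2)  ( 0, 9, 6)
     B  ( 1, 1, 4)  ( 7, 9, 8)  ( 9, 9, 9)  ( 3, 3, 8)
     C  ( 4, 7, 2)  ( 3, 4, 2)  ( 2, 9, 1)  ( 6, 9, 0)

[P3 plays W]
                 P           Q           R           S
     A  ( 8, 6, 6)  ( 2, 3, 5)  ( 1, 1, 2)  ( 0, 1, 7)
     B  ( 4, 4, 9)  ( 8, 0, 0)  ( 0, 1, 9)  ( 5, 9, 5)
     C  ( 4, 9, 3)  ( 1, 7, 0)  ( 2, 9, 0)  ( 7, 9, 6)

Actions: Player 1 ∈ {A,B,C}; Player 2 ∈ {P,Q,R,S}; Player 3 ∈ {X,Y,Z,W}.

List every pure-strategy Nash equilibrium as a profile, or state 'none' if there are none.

NE set: (B,R,Z), (C,S,X), (C,S,W)

(A,P,X): not NE [P2→R gives 7>6; P3→Y gives 9>7]
(A,P,Y): not NE [P1→B gives 5>0; P2→Q gives 8>5]
(A,P,Z): not NE [P1→C gives 4>0; P2→S gives 9>3; P3→Y gives 9>5]
(A,P,W): not NE [P3→Y gives 9>6]
(A,Q,X): not NE [P2→R gives 7>1; P3→Z gives 9>0]
(A,Q,Y): not NE [P1→C gives 9>7; P3→Z gives 9>8]
(A,Q,Z): not NE [P1→B gives 7>2]
(A,Q,W): not NE [P1→B gives 8>2; P2→P gives 6>3; P3→Z gives 9>5]
(A,R,X): not NE [P1→C gives 5>1; P3→Y gives 3>1]
(A,R,Y): not NE [P2→Q gives 8>2]
(A,R,Z): not NE [P1→B gives 9>2; P2→S gives 9>1; P3→Y gives 3>2]
(A,R,W): not NE [P1→C gives 2>1; P2→P gives 6>1; P3→Y gives 3>2]
(A,S,X): not NE [P1→C gives 9>0; P2→R gives 7>6; P3→W gives 7>1]
(A,S,Y): not NE [P2→Q gives 8>5; P3→W gives 7>6]
(A,S,Z): not NE [P1→C gives 6>0; P3→W gives 7>6]
(A,S,W): not NE [P1→C gives 7>0; P2→P gives 6>1]
(B,P,X): not NE [P1→A gives 9>3; P3→W gives 9>0]
(B,P,Y): not NE [P2→Q gives 9>4; P3→W gives 9>1]
(B,P,Z): not NE [P1→C gives 4>1; P2→R gives 9>1; P3→W gives 9>4]
(B,P,W): not NE [P1→A gives 8>4; P2→S gives 9>4]
(B,Q,X): not NE [P1→A gives 9>2; P2→P gives 9>8; P3→Y gives 11>3]
(B,Q,Y): not NE [P1→C gives 9>8]
(B,Q,Z): not NE [P3→Y gives 11>8]
(B,Q,W): not NE [P2→S gives 9>0; P3→Y gives 11>0]
(B,R,X): not NE [P1→C gives 5>2; P2→P gives 9>4; P3→W gives 9>0]
(B,R,Y): not NE [P1→A gives 8>2; P2→Q gives 9>4; P3→W gives 9>1]
(B,R,Z): NE
(B,R,W): not NE [P1→C gives 2>0; P2→S gives 9>1]
(B,S,X): not NE [P1→C gives 9>8; P2→P gives 9>5; P3→Z gives 8>4]
(B,S,Y): not NE [P1→A gives 4>3; P2→Q gives 9>7; P3→Z gives 8>4]
(B,S,Z): not NE [P1→C gives 6>3; P2→R gives 9>3]
(B,S,W): not NE [P1→C gives 7>5; P3→Z gives 8>5]
(C,P,X): not NE [P1→A gives 9>3; P2→S gives 10>2]
(C,P,Y): not NE [P1→B gives 5>1; P2→Q gives 4>2; P3→X gives 9>5]
(C,P,Z): not NE [P2→S gives 9>7; P3→X gives 9>2]
(C,P,W): not NE [P1→A gives 8>4; P3→X gives 9>3]
(C,Q,X): not NE [P1→A gives 9>7; P2→S gives 10>5]
(C,Q,Y): not NE [P3→X gives 7>4]
(C,Q,Z): not NE [P1→B gives 7>3; P2→S gives 9>4; P3→X gives 7>2]
(C,Q,W): not NE [P1→B gives 8>1; P2→S gives 9>7; P3→X gives 7>0]
(C,R,X): not NE [P2→S gives 10>8; P3→Y gives 3>1]
(C,R,Y): not NE [P1→A gives 8>4; P2→Q gives 4>0]
(C,R,Z): not NE [P1→B gives 9>2; P3→Y gives 3>1]
(C,R,W): not NE [P3→Y gives 3>0]
(C,S,X): NE
(C,S,Y): not NE [P1→A gives 4>2; P2→Q gives 4>1; P3→W gives 6>5]
(C,S,Z): not NE [P3→W gives 6>0]
(C,S,W): NE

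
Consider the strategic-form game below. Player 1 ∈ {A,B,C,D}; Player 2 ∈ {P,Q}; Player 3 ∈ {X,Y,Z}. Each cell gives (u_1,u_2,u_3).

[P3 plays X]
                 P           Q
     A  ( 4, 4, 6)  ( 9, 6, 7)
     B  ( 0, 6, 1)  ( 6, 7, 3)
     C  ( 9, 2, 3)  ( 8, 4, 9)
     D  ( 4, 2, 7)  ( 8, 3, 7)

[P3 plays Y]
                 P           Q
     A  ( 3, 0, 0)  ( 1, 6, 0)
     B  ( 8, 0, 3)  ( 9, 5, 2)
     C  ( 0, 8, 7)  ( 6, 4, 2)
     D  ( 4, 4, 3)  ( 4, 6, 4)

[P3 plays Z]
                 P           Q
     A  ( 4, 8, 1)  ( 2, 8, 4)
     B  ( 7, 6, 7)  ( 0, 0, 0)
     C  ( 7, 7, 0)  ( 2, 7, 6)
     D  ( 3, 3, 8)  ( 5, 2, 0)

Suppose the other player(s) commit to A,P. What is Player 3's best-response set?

P3 best: {X}

u_3(X vs A,P) = 6
u_3(Y vs A,P) = 0
u_3(Z vs A,P) = 1
max payoff 6 at {X}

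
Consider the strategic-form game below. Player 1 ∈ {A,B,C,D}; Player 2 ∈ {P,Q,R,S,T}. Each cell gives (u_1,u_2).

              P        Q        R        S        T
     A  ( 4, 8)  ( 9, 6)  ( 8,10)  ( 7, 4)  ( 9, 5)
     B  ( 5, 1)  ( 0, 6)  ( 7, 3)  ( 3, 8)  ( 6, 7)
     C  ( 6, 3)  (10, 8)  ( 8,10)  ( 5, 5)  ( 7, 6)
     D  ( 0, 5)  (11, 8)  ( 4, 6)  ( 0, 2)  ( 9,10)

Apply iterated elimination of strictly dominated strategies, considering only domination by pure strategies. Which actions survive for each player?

P1 drop B (C beats it: P:6>5 Q:10>0 R:8>7 S:5>3 T:7>6)
P2 drop P (R beats it: A:10>8 C:10>3 D:6>5)
P2 drop S (Q beats it: A:6>4 C:8>5 D:8>2)
P1→{A,C,D} P2→{Q,R,T}

Remaining: P1:{A,C,D} P2:{Q,R,T}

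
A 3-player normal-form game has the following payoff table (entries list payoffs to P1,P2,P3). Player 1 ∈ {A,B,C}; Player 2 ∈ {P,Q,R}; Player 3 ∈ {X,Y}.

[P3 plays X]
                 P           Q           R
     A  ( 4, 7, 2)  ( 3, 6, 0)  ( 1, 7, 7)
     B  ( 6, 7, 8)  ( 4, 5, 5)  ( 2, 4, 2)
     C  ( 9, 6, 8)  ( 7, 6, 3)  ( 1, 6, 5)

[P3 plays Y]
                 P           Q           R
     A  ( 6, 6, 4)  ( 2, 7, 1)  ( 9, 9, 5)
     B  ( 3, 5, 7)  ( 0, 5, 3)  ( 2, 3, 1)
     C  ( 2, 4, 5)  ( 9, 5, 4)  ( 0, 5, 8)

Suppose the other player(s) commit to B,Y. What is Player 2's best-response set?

u_2(P vs B,Y) = 5
u_2(Q vs B,Y) = 5
u_2(R vs B,Y) = 3
max payoff 5 at {P,Q}

P2 best: {P,Q}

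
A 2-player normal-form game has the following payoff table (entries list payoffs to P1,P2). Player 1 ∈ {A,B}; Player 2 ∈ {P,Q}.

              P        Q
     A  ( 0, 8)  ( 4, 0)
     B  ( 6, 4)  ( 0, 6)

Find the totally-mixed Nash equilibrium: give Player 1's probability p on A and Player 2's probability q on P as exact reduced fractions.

P1 indiff ⇒ q·0+(1-q)·4 = q·6+(1-q)·0 ⇒ q(-6) = (1-q)(-4) ⇒ q = 2/5
P2 indiff ⇒ p·8+(1-p)·4 = p·0+(1-p)·6 ⇒ p(8) = (1-p)(2) ⇒ p = 1/5

p=1/5, q=2/5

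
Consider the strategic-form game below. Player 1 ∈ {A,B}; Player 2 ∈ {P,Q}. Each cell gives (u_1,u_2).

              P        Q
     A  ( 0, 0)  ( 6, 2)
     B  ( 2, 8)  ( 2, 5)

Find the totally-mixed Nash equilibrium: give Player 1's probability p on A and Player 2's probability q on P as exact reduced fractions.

P1 mixes 3/5 on A; P2 mixes 2/3 on P

P1 indiff ⇒ q·0+(1-q)·6 = q·2+(1-q)·2 ⇒ q(-2) = (1-q)(-4) ⇒ q = 2/3
P2 indiff ⇒ p·0+(1-p)·8 = p·2+(1-p)·5 ⇒ p(-2) = (1-p)(-3) ⇒ p = 3/5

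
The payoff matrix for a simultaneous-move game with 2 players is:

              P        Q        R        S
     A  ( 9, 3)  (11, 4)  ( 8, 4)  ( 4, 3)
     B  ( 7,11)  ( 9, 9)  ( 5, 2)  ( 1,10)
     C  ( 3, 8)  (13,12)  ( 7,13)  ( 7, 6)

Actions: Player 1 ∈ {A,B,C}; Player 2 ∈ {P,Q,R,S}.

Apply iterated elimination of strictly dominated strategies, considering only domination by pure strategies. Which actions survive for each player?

P1 drop B (A beats it: P:9>7 Q:11>9 R:8>5 S:4>1)
P2 drop P (Q beats it: A:4>3 C:12>8)
P2 drop S (Q beats it: A:4>3 C:12>6)
P1→{A,C} P2→{Q,R}

Remaining: P1:{A,C} P2:{Q,R}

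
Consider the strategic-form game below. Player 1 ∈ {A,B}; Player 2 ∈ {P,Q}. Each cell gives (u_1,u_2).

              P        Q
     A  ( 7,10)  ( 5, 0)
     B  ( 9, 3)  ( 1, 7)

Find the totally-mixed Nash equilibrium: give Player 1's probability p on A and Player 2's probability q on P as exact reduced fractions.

p=2/7, q=2/3

P1 indiff ⇒ q·7+(1-q)·5 = q·9+(1-q)·1 ⇒ q(-2) = (1-q)(-4) ⇒ q = 2/3
P2 indiff ⇒ p·10+(1-p)·3 = p·0+(1-p)·7 ⇒ p(10) = (1-p)(4) ⇒ p = 2/7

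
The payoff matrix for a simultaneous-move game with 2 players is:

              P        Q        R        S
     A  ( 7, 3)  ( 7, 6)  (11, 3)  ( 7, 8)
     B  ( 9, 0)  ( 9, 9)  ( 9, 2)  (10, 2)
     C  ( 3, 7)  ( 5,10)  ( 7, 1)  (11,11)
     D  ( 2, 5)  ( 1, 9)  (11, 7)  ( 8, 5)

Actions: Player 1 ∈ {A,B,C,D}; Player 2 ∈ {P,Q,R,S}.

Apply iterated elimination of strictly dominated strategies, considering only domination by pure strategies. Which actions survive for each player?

P2 drop P (Q beats it: A:6>3 B:9>0 C:10>7 D:9>5)
P2 drop R (Q beats it: A:6>3 B:9>2 C:10>1 D:9>7)
P1 drop A (B beats it: Q:9>7 S:10>7)
P1 drop D (B beats it: Q:9>1 S:10>8)
P1→{B,C} P2→{Q,S}

Remaining: P1:{B,C} P2:{Q,S}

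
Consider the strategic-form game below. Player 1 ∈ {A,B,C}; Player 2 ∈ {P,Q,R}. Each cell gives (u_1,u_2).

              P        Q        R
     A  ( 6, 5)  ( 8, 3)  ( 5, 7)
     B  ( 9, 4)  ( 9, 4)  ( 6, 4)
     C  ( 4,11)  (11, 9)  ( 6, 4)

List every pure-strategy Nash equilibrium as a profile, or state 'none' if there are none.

(A,P): not NE [P1→B gives 9>6; P2→R gives 7>5]
(A,Q): not NE [P1→C gives 11>8; P2→R gives 7>3]
(A,R): not NE [P1→C gives 6>5]
(B,P): NE
(B,Q): not NE [P1→C gives 11>9]
(B,R): NE
(C,P): not NE [P1→B gives 9>4]
(C,Q): not NE [P2→P gives 11>9]
(C,R): not NE [P2→P gives 11>4]

Nash profiles: (B,P), (B,R)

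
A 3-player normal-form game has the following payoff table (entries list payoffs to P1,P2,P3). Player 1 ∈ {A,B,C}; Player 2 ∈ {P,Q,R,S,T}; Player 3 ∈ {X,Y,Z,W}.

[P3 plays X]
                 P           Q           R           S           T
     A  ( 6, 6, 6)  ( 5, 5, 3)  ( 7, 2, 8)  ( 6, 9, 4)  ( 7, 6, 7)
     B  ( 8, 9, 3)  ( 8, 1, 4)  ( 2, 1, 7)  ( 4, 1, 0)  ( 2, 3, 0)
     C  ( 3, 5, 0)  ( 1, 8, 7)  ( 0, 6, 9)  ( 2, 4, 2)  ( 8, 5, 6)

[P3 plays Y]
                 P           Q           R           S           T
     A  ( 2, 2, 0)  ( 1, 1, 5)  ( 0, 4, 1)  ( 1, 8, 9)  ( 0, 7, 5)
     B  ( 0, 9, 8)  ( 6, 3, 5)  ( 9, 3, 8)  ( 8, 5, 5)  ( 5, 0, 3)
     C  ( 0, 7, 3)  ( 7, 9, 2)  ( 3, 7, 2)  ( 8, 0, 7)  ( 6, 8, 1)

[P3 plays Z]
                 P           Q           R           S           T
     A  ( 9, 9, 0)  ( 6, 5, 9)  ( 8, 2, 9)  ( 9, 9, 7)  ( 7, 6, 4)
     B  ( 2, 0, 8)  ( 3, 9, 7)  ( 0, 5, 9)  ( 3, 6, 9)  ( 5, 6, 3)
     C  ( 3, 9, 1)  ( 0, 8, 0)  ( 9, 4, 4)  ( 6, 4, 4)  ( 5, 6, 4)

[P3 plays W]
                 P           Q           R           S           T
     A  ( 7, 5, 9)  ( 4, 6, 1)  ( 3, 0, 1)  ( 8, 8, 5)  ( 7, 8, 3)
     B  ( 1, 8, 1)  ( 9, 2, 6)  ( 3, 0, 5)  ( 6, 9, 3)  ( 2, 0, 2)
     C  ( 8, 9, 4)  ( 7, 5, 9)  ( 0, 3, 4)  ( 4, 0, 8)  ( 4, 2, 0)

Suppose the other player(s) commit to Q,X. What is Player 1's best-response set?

u_1(A vs Q,X) = 5
u_1(B vs Q,X) = 8
u_1(C vs Q,X) = 1
max payoff 8 at {B}

P1 best: {B}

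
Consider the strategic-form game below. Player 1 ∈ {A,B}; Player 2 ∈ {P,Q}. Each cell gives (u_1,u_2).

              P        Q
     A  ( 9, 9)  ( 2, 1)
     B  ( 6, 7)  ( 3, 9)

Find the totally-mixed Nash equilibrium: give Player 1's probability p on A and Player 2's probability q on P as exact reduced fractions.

P1 indiff ⇒ q·9+(1-q)·2 = q·6+(1-q)·3 ⇒ q(3) = (1-q)(1) ⇒ q = 1/4
P2 indiff ⇒ p·9+(1-p)·7 = p·1+(1-p)·9 ⇒ p(8) = (1-p)(2) ⇒ p = 1/5

p=1/5, q=1/4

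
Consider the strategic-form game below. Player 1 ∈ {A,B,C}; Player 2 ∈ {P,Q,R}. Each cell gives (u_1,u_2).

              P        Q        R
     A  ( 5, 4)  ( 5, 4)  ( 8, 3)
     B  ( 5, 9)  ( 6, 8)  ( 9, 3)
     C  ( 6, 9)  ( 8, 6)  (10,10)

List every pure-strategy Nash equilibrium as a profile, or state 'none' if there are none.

NE set: (C,R)

(A,P): not NE [P1→C gives 6>5]
(A,Q): not NE [P1→C gives 8>5]
(A,R): not NE [P1→C gives 10>8; P2→Q gives 4>3]
(B,P): not NE [P1→C gives 6>5]
(B,Q): not NE [P1→C gives 8>6; P2→P gives 9>8]
(B,R): not NE [P1→C gives 10>9; P2→P gives 9>3]
(C,P): not NE [P2→R gives 10>9]
(C,Q): not NE [P2→R gives 10>6]
(C,R): NE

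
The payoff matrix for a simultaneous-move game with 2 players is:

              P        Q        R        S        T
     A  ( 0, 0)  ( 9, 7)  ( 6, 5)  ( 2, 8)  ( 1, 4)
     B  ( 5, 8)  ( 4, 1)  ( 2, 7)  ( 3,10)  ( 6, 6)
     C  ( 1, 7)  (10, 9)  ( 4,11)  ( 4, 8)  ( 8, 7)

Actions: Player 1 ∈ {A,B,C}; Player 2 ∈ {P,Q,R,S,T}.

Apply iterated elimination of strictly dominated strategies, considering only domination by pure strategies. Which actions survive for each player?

IESDS → P1:{A,C} P2:{Q,R,S}

P2 drop P (S beats it: A:8>0 B:10>8 C:8>7)
P1 drop B (C beats it: Q:10>4 R:4>2 S:4>3 T:8>6)
P2 drop T (Q beats it: A:7>4 C:9>7)
P1→{A,C} P2→{Q,R,S}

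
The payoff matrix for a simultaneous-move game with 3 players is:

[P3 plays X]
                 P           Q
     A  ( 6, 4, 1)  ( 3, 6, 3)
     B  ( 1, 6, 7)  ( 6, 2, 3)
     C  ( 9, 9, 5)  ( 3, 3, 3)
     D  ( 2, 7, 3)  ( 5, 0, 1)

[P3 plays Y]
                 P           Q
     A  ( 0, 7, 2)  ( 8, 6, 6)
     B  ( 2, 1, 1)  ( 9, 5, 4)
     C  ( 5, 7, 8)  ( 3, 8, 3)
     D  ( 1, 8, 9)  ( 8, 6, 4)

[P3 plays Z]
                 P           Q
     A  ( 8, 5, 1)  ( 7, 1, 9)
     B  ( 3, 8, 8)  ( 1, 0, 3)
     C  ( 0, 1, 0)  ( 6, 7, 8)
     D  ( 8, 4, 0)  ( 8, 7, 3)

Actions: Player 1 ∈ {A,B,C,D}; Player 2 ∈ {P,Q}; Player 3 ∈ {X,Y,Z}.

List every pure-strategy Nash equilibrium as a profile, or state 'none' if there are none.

NE set: (B,Q,Y)

(A,P,X): not NE [P1→C gives 9>6; P2→Q gives 6>4; P3→Y gives 2>1]
(A,P,Y): not NE [P1→C gives 5>0]
(A,P,Z): not NE [P3→Y gives 2>1]
(A,Q,X): not NE [P1→B gives 6>3; P3→Z gives 9>3]
(A,Q,Y): not NE [P1→B gives 9>8; P2→P gives 7>6; P3→Z gives 9>6]
(A,Q,Z): not NE [P1→D gives 8>7; P2→P gives 5>1]
(B,P,X): not NE [P1→C gives 9>1; P3→Z gives 8>7]
(B,P,Y): not NE [P1→C gives 5>2; P2→Q gives 5>1; P3→Z gives 8>1]
(B,P,Z): not NE [P1→D gives 8>3]
(B,Q,X): not NE [P2→P gives 6>2; P3→Y gives 4>3]
(B,Q,Y): NE
(B,Q,Z): not NE [P1→D gives 8>1; P2→P gives 8>0; P3→Y gives 4>3]
(C,P,X): not NE [P3→Y gives 8>5]
(C,P,Y): not NE [P2→Q gives 8>7]
(C,P,Z): not NE [P1→D gives 8>0; P2→Q gives 7>1; P3→Y gives 8>0]
(C,Q,X): not NE [P1→B gives 6>3; P2→P gives 9>3; P3→Z gives 8>3]
(C,Q,Y): not NE [P1→B gives 9>3; P3→Z gives 8>3]
(C,Q,Z): not NE [P1→D gives 8>6]
(D,P,X): not NE [P1→C gives 9>2; P3→Y gives 9>3]
(D,P,Y): not NE [P1→C gives 5>1]
(D,P,Z): not NE [P2→Q gives 7>4; P3→Y gives 9>0]
(D,Q,X): not NE [P1→B gives 6>5; P2→P gives 7>0; P3→Y gives 4>1]
(D,Q,Y): not NE [P1→B gives 9>8; P2→P gives 8>6]
(D,Q,Z): not NE [P3→Y gives 4>3]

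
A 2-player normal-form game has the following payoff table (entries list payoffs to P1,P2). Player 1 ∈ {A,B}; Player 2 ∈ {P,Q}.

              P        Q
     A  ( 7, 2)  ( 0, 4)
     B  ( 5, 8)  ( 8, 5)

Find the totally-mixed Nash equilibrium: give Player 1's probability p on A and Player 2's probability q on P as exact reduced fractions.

P1 mixes 3/5 on A; P2 mixes 4/5 on P

P1 indiff ⇒ q·7+(1-q)·0 = q·5+(1-q)·8 ⇒ q(2) = (1-q)(8) ⇒ q = 4/5
P2 indiff ⇒ p·2+(1-p)·8 = p·4+(1-p)·5 ⇒ p(-2) = (1-p)(-3) ⇒ p = 3/5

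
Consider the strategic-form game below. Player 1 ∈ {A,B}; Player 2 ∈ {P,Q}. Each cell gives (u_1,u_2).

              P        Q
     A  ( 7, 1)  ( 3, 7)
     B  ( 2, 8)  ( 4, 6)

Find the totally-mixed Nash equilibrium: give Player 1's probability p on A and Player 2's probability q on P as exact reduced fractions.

P1 indiff ⇒ q·7+(1-q)·3 = q·2+(1-q)·4 ⇒ q(5) = (1-q)(1) ⇒ q = 1/6
P2 indiff ⇒ p·1+(1-p)·8 = p·7+(1-p)·6 ⇒ p(-6) = (1-p)(-2) ⇒ p = 1/4

P1 mixes 1/4 on A; P2 mixes 1/6 on P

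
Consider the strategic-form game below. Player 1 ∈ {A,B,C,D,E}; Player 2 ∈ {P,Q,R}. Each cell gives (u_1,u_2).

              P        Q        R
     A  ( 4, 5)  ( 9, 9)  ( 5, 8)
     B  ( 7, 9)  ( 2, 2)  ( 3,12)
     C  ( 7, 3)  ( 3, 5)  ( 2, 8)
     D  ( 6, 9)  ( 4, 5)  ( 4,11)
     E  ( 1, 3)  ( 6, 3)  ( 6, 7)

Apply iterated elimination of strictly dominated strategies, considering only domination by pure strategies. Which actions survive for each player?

Remaining: P1:{A,E} P2:{Q,R}

P2 drop P (R beats it: A:8>5 B:12>9 C:8>3 D:11>9 E:7>3)
P1 drop B (A beats it: Q:9>2 R:5>3)
P1 drop C (A beats it: Q:9>3 R:5>2)
P1 drop D (A beats it: Q:9>4 R:5>4)
P1→{A,E} P2→{Q,R}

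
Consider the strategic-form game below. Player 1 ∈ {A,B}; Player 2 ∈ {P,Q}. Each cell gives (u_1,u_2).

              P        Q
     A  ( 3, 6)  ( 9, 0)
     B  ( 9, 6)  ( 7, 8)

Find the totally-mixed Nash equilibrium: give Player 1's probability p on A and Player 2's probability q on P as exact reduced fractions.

P1 indiff ⇒ q·3+(1-q)·9 = q·9+(1-q)·7 ⇒ q(-6) = (1-q)(-2) ⇒ q = 1/4
P2 indiff ⇒ p·6+(1-p)·6 = p·0+(1-p)·8 ⇒ p(6) = (1-p)(2) ⇒ p = 1/4

P1 mixes 1/4 on A; P2 mixes 1/4 on P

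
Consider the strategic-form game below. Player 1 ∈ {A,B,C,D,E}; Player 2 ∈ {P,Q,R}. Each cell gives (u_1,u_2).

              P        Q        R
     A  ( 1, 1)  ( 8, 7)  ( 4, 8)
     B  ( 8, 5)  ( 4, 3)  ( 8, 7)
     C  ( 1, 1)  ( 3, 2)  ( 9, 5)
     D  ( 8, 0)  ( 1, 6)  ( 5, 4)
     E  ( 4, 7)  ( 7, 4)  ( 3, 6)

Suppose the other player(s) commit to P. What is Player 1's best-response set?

P1 best: {B,D}

u_1(A vs P) = 1
u_1(B vs P) = 8
u_1(C vs P) = 1
u_1(D vs P) = 8
u_1(E vs P) = 4
max payoff 8 at {B,D}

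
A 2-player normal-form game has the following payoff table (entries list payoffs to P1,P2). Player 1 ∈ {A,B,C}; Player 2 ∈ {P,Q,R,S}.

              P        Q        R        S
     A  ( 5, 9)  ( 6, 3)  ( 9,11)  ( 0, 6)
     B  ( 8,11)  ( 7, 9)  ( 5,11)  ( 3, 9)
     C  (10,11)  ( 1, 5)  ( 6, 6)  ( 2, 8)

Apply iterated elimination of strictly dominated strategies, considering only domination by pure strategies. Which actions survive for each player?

P2 drop Q (P beats it: A:9>3 B:11>9 C:11>5)
P2 drop S (P beats it: A:9>6 B:11>9 C:11>8)
P1 drop B (C beats it: P:10>8 R:6>5)
P1→{A,C} P2→{P,R}

Remaining: P1:{A,C} P2:{P,R}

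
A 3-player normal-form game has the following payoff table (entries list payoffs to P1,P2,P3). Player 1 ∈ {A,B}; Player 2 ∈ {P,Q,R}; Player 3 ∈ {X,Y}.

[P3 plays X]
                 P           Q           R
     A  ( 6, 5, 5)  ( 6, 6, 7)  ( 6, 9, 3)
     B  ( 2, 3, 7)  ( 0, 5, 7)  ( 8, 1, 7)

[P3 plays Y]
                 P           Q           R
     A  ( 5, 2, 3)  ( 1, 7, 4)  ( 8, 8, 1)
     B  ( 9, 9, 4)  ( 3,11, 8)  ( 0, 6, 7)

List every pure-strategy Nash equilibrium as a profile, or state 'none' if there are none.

(A,P,X): not NE [P2→R gives 9>5]
(A,P,Y): not NE [P1→B gives 9>5; P2→R gives 8>2; P3→X gives 5>3]
(A,Q,X): not NE [P2→R gives 9>6]
(A,Q,Y): not NE [P1→B gives 3>1; P2→R gives 8>7; P3→X gives 7>4]
(A,R,X): not NE [P1→B gives 8>6]
(A,R,Y): not NE [P3→X gives 3>1]
(B,P,X): not NE [P1→A gives 6>2; P2→Q gives 5>3]
(B,P,Y): not NE [P2→Q gives 11>9; P3→X gives 7>4]
(B,Q,X): not NE [P1→A gives 6>0; P3→Y gives 8>7]
(B,Q,Y): NE
(B,R,X): not NE [P2→Q gives 5>1]
(B,R,Y): not NE [P1→A gives 8>0; P2→Q gives 11>6]

PSNE = {(B,Q,Y)}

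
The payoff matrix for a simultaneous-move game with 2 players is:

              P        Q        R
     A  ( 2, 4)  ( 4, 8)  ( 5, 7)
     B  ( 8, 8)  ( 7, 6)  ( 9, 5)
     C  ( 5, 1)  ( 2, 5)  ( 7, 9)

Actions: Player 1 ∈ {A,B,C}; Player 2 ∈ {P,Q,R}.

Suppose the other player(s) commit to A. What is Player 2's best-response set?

u_2(P vs A) = 4
u_2(Q vs A) = 8
u_2(R vs A) = 7
max payoff 8 at {Q}

P2 best: {Q}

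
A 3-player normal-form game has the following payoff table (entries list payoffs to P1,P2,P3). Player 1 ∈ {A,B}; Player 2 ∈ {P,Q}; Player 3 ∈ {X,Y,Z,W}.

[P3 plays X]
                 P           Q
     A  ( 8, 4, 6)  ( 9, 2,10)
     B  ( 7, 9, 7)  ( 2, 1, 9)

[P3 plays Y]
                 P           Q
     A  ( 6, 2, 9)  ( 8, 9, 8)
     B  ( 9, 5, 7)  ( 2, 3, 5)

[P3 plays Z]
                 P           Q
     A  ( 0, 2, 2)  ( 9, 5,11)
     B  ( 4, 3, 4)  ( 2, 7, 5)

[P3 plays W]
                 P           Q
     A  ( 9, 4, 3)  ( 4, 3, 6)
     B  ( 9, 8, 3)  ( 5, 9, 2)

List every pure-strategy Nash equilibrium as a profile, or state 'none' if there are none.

NE set: (A,Q,Z), (B,P,Y)

(A,P,X): not NE [P3→Y gives 9>6]
(A,P,Y): not NE [P1→B gives 9>6; P2→Q gives 9>2]
(A,P,Z): not NE [P1→B gives 4>0; P2→Q gives 5>2; P3→Y gives 9>2]
(A,P,W): not NE [P3→Y gives 9>3]
(A,Q,X): not NE [P2→P gives 4>2; P3→Z gives 11>10]
(A,Q,Y): not NE [P3→Z gives 11>8]
(A,Q,Z): NE
(A,Q,W): not NE [P1→B gives 5>4; P2→P gives 4>3; P3→Z gives 11>6]
(B,P,X): not NE [P1→A gives 8>7]
(B,P,Y): NE
(B,P,Z): not NE [P2→Q gives 7>3; P3→Y gives 7>4]
(B,P,W): not NE [P2→Q gives 9>8; P3→Y gives 7>3]
(B,Q,X): not NE [P1→A gives 9>2; P2→P gives 9>1]
(B,Q,Y): not NE [P1→A gives 8>2; P2→P gives 5>3; P3→X gives 9>5]
(B,Q,Z): not NE [P1→A gives 9>2; P3→X gives 9>5]
(B,Q,W): not NE [P3→X gives 9>2]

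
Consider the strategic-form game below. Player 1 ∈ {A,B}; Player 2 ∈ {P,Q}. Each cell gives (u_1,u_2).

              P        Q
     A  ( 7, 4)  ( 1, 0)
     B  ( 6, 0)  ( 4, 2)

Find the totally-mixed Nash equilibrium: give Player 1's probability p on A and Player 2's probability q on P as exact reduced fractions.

P1 indiff ⇒ q·7+(1-q)·1 = q·6+(1-q)·4 ⇒ q(1) = (1-q)(3) ⇒ q = 3/4
P2 indiff ⇒ p·4+(1-p)·0 = p·0+(1-p)·2 ⇒ p(4) = (1-p)(2) ⇒ p = 1/3

(p,q) = (1/3, 3/4)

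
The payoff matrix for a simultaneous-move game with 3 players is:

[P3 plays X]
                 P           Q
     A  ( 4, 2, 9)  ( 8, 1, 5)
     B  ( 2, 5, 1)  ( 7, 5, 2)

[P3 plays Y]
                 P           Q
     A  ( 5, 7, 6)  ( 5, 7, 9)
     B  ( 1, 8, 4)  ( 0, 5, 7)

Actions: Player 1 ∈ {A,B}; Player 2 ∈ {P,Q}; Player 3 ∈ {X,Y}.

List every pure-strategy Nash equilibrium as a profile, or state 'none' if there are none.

Nash profiles: (A,P,X), (A,Q,Y)

(A,P,X): NE
(A,P,Y): not NE [P3→X gives 9>6]
(A,Q,X): not NE [P2→P gives 2>1; P3→Y gives 9>5]
(A,Q,Y): NE
(B,P,X): not NE [P1→A gives 4>2; P3→Y gives 4>1]
(B,P,Y): not NE [P1→A gives 5>1]
(B,Q,X): not NE [P1→A gives 8>7; P3→Y gives 7>2]
(B,Q,Y): not NE [P1→A gives 5>0; P2→P gives 8>5]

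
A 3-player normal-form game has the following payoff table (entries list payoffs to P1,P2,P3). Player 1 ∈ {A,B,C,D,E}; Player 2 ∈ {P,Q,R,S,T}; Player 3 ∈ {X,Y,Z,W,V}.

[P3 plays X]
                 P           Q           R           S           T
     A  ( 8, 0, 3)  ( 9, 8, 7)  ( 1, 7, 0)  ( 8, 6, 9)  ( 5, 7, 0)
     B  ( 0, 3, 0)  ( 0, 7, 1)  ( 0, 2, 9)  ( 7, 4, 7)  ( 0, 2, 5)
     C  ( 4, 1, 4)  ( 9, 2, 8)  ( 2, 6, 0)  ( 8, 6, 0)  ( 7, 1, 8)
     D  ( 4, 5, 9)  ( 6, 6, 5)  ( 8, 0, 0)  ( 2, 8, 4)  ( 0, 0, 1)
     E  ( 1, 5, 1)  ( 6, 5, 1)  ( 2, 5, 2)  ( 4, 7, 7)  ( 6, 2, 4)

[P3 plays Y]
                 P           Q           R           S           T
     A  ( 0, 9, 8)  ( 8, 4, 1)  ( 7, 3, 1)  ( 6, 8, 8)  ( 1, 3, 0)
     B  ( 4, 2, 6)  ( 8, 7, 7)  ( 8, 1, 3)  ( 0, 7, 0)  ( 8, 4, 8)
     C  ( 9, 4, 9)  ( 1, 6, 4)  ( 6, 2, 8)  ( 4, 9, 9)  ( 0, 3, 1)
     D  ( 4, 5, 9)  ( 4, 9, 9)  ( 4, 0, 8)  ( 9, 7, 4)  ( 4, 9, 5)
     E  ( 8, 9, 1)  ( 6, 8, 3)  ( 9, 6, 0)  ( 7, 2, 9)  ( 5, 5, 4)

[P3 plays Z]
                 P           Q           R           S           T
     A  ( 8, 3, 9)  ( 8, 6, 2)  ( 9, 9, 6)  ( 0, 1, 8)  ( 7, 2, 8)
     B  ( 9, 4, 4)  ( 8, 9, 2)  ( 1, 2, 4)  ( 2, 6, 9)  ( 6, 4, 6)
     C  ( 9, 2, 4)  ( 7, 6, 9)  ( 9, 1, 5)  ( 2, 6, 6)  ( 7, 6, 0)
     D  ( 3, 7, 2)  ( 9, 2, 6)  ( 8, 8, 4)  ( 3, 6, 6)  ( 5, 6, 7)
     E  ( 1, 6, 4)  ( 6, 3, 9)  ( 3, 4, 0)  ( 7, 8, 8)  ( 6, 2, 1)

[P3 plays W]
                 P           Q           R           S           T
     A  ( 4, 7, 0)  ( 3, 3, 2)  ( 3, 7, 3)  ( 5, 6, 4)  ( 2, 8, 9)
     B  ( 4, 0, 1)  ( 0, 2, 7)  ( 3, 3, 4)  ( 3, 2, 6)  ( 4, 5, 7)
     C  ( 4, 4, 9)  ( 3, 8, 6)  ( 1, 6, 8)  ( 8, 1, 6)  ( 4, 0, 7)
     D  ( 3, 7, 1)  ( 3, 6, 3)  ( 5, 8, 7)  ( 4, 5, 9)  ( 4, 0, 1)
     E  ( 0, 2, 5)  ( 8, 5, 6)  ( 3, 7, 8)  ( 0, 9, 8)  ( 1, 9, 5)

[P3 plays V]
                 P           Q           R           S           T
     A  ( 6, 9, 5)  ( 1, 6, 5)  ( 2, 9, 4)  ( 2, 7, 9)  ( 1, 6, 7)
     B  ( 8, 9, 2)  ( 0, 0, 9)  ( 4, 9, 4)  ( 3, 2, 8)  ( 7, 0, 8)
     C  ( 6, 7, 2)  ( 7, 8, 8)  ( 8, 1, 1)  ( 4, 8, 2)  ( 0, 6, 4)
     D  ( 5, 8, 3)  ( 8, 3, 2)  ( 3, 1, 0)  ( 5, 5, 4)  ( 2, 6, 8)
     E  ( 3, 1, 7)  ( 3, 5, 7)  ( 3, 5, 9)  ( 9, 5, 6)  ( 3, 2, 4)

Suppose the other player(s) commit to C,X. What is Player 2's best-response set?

u_2(P vs C,X) = 1
u_2(Q vs C,X) = 2
u_2(R vs C,X) = 6
u_2(S vs C,X) = 6
u_2(T vs C,X) = 1
max payoff 6 at {R,S}

BR_2 = {R,S}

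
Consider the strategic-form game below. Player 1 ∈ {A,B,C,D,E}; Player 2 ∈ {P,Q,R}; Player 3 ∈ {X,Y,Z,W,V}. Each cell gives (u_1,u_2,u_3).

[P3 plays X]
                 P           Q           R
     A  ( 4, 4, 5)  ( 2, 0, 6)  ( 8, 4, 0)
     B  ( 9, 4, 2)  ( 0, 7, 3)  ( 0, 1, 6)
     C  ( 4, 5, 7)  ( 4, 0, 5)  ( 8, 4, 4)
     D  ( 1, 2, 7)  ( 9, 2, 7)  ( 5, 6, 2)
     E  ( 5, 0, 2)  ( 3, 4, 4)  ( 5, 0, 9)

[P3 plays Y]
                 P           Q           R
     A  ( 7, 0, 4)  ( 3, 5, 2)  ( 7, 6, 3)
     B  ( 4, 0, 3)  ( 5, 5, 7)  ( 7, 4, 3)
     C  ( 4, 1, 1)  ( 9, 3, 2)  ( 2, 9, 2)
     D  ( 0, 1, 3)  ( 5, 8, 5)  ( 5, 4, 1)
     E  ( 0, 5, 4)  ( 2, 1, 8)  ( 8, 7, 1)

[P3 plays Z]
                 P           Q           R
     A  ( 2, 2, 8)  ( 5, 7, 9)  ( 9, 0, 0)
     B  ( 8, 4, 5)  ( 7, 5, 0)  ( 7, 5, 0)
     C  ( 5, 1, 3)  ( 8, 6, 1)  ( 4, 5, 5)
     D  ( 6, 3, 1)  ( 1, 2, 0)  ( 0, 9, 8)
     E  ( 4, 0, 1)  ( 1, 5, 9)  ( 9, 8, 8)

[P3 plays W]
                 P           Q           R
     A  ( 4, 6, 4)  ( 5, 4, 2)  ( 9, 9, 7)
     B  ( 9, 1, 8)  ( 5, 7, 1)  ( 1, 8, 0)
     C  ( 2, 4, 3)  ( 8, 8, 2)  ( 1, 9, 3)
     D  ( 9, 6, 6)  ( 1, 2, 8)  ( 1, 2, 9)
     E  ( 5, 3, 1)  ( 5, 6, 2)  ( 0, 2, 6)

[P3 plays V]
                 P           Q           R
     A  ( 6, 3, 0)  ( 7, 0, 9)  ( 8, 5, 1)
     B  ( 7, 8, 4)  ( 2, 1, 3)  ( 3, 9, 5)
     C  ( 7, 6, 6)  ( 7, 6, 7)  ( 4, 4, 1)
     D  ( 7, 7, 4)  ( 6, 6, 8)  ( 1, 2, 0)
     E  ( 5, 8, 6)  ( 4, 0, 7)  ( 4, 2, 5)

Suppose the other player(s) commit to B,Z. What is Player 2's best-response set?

u_2(P vs B,Z) = 4
u_2(Q vs B,Z) = 5
u_2(R vs B,Z) = 5
max payoff 5 at {Q,R}

P2 best: {Q,R}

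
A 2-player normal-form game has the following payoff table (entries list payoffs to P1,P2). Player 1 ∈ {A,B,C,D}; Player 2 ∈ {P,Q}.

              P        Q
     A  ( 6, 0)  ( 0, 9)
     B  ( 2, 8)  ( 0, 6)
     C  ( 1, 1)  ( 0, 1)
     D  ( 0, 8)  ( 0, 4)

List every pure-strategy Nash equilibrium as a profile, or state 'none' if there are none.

(A,P): not NE [P2→Q gives 9>0]
(A,Q): NE
(B,P): not NE [P1→A gives 6>2]
(B,Q): not NE [P2→P gives 8>6]
(C,P): not NE [P1→A gives 6>1]
(C,Q): NE
(D,P): not NE [P1→A gives 6>0]
(D,Q): not NE [P2→P gives 8>4]

Nash profiles: (A,Q), (C,Q)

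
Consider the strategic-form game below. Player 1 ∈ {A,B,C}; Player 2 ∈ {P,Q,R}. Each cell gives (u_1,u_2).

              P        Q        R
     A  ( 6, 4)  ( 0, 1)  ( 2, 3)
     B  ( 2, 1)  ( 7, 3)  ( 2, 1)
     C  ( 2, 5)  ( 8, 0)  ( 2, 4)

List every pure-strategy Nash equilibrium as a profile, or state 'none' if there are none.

Nash profiles: (A,P)

(A,P): NE
(A,Q): not NE [P1→C gives 8>0; P2→P gives 4>1]
(A,R): not NE [P2→P gives 4>3]
(B,P): not NE [P1→A gives 6>2; P2→Q gives 3>1]
(B,Q): not NE [P1→C gives 8>7]
(B,R): not NE [P2→Q gives 3>1]
(C,P): not NE [P1→A gives 6>2]
(C,Q): not NE [P2→P gives 5>0]
(C,R): not NE [P2→P gives 5>4]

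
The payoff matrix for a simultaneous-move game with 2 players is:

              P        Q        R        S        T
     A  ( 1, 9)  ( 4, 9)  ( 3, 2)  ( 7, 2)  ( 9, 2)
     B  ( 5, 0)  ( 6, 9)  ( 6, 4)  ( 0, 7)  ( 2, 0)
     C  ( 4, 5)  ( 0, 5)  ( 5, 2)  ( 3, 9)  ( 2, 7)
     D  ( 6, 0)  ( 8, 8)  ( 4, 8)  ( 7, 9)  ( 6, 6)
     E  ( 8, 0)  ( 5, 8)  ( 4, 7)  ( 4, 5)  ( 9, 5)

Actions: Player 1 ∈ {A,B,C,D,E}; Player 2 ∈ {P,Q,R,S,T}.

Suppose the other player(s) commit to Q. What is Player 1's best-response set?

u_1(A vs Q) = 4
u_1(B vs Q) = 6
u_1(C vs Q) = 0
u_1(D vs Q) = 8
u_1(E vs Q) = 5
max payoff 8 at {D}

argmax u_1 = {D}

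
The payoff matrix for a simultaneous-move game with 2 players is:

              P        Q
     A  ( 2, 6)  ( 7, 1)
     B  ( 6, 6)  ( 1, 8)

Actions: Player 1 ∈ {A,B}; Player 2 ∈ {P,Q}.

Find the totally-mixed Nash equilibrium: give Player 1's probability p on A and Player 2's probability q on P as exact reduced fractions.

P1 indiff ⇒ q·2+(1-q)·7 = q·6+(1-q)·1 ⇒ q(-4) = (1-q)(-6) ⇒ q = 3/5
P2 indiff ⇒ p·6+(1-p)·6 = p·1+(1-p)·8 ⇒ p(5) = (1-p)(2) ⇒ p = 2/7

P1 mixes 2/7 on A; P2 mixes 3/5 on P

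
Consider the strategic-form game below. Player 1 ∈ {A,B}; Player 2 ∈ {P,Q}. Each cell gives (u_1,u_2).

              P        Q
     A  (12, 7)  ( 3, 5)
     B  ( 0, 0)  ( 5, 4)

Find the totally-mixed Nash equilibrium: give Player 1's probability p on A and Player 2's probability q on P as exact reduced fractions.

(p,q) = (2/3, 1/7)

P1 indiff ⇒ q·12+(1-q)·3 = q·0+(1-q)·5 ⇒ q(12) = (1-q)(2) ⇒ q = 1/7
P2 indiff ⇒ p·7+(1-p)·0 = p·5+(1-p)·4 ⇒ p(2) = (1-p)(4) ⇒ p = 2/3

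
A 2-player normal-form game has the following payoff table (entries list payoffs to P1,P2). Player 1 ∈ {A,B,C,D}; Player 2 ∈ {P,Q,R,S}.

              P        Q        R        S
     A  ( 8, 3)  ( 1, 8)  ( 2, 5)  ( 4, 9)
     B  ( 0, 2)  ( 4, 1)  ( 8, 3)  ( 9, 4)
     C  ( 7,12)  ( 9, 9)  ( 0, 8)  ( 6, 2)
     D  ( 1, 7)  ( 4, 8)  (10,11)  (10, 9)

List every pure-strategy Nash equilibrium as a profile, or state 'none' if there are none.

(A,P): not NE [P2→S gives 9>3]
(A,Q): not NE [P1→C gives 9>1; P2→S gives 9>8]
(A,R): not NE [P1→D gives 10>2; P2→S gives 9>5]
(A,S): not NE [P1→D gives 10>4]
(B,P): not NE [P1→A gives 8>0; P2→S gives 4>2]
(B,Q): not NE [P1→C gives 9>4; P2→S gives 4>1]
(B,R): not NE [P1→D gives 10>8; P2→S gives 4>3]
(B,S): not NE [P1→D gives 10>9]
(C,P): not NE [P1→A gives 8>7]
(C,Q): not NE [P2→P gives 12>9]
(C,R): not NE [P1→D gives 10>0; P2→P gives 12>8]
(C,S): not NE [P1→D gives 10>6; P2→P gives 12>2]
(D,P): not NE [P1→A gives 8>1; P2→R gives 11>7]
(D,Q): not NE [P1→C gives 9>4; P2→R gives 11>8]
(D,R): NE
(D,S): not NE [P2→R gives 11>9]

NE set: (D,R)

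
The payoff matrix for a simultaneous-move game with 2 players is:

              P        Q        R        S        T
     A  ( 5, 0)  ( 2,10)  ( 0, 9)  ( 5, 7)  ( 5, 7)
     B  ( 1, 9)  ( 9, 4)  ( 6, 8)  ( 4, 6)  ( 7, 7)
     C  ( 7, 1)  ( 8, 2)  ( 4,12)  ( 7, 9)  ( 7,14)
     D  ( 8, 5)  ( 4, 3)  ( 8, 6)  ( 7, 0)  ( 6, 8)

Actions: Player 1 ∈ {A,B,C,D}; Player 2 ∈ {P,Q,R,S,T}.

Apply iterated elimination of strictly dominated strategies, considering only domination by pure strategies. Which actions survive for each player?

P1 drop A (C beats it: P:7>5 Q:8>2 R:4>0 S:7>5 T:7>5)
P2 drop Q (R beats it: B:8>4 C:12>2 D:6>3)
P2 drop S (R beats it: B:8>6 C:12>9 D:6>0)
P1→{B,C,D} P2→{P,R,T}

IESDS → P1:{B,C,D} P2:{P,R,T}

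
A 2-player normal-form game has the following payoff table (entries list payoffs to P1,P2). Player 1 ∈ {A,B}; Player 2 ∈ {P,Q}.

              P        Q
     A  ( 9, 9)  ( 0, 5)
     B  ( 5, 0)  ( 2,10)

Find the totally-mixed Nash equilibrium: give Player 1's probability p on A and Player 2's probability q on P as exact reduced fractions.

(p,q) = (5/7, 1/3)

P1 indiff ⇒ q·9+(1-q)·0 = q·5+(1-q)·2 ⇒ q(4) = (1-q)(2) ⇒ q = 1/3
P2 indiff ⇒ p·9+(1-p)·0 = p·5+(1-p)·10 ⇒ p(4) = (1-p)(10) ⇒ p = 5/7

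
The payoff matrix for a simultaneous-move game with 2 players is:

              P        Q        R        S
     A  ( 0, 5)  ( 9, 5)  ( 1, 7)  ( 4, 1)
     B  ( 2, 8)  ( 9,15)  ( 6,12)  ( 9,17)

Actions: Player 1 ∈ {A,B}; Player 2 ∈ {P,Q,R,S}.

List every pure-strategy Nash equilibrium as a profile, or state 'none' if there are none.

PSNE = {(B,S)}

(A,P): not NE [P1→B gives 2>0; P2→R gives 7>5]
(A,Q): not NE [P2→R gives 7>5]
(A,R): not NE [P1→B gives 6>1]
(A,S): not NE [P1→B gives 9>4; P2→R gives 7>1]
(B,P): not NE [P2→S gives 17>8]
(B,Q): not NE [P2→S gives 17>15]
(B,R): not NE [P2→S gives 17>12]
(B,S): NE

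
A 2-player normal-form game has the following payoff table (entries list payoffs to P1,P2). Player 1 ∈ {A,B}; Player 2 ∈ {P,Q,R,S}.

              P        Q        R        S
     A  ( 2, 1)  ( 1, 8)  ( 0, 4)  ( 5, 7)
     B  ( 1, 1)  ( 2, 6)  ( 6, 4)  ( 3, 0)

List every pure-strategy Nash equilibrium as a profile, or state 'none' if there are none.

NE set: (B,Q)

(A,P): not NE [P2→Q gives 8>1]
(A,Q): not NE [P1→B gives 2>1]
(A,R): not NE [P1→B gives 6>0; P2→Q gives 8>4]
(A,S): not NE [P2→Q gives 8>7]
(B,P): not NE [P1→A gives 2>1; P2→Q gives 6>1]
(B,Q): NE
(B,R): not NE [P2→Q gives 6>4]
(B,S): not NE [P1→A gives 5>3; P2→Q gives 6>0]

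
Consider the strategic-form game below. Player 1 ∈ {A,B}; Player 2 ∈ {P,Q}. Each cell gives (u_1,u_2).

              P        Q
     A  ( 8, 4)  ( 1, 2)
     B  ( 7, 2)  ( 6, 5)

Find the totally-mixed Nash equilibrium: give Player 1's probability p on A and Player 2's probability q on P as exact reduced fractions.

P1 indiff ⇒ q·8+(1-q)·1 = q·7+(1-q)·6 ⇒ q(1) = (1-q)(5) ⇒ q = 5/6
P2 indiff ⇒ p·4+(1-p)·2 = p·2+(1-p)·5 ⇒ p(2) = (1-p)(3) ⇒ p = 3/5

(p,q) = (3/5, 5/6)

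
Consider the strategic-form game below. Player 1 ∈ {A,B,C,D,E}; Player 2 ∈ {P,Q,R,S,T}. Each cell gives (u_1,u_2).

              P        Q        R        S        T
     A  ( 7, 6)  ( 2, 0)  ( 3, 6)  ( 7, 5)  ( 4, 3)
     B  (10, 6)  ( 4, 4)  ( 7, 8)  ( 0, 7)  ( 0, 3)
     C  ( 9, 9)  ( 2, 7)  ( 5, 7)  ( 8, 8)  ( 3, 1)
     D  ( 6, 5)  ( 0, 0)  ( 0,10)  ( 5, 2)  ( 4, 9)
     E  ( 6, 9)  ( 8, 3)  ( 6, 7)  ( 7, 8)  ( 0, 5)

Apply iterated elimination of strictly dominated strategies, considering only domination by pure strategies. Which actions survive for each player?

IESDS → P1:{B,C,E} P2:{P,R,S}

P2 drop Q (P beats it: A:6>0 B:6>4 C:9>7 D:5>0 E:9>3)
P2 drop T (R beats it: A:6>3 B:8>3 C:7>1 D:10>9 E:7>5)
P1 drop A (C beats it: P:9>7 R:5>3 S:8>7)
P1 drop D (C beats it: P:9>6 R:5>0 S:8>5)
P1→{B,C,E} P2→{P,R,S}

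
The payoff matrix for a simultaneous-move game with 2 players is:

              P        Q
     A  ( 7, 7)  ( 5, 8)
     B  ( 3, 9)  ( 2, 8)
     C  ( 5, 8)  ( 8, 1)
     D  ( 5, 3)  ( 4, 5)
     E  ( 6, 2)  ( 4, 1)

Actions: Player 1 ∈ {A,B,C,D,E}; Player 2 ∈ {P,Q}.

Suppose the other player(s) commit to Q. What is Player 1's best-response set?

u_1(A vs Q) = 5
u_1(B vs Q) = 2
u_1(C vs Q) = 8
u_1(D vs Q) = 4
u_1(E vs Q) = 4
max payoff 8 at {C}

argmax u_1 = {C}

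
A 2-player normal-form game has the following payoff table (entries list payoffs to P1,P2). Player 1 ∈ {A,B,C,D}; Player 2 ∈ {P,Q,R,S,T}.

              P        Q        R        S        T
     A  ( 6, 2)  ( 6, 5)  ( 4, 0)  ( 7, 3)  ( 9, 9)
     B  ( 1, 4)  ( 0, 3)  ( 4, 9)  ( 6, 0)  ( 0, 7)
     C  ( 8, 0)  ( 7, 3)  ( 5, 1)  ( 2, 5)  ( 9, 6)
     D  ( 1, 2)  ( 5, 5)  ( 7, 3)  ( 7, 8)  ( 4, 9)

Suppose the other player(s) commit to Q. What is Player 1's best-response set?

argmax u_1 = {C}

u_1(A vs Q) = 6
u_1(B vs Q) = 0
u_1(C vs Q) = 7
u_1(D vs Q) = 5
max payoff 7 at {C}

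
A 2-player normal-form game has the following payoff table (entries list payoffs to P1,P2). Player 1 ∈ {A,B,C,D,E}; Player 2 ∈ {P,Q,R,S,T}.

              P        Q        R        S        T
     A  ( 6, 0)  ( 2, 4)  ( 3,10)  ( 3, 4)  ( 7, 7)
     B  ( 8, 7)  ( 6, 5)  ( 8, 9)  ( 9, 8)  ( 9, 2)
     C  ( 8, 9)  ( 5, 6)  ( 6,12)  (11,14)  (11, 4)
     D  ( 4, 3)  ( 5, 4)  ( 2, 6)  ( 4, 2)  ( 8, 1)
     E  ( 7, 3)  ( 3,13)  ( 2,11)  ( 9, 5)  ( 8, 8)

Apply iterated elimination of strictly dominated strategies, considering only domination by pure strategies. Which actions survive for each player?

P1 drop A (B beats it: P:8>6 Q:6>2 R:8>3 S:9>3 T:9>7)
P1 drop D (B beats it: P:8>4 Q:6>5 R:8>2 S:9>4 T:9>8)
P1 drop E (C beats it: P:8>7 Q:5>3 R:6>2 S:11>9 T:11>8)
P2 drop P (R beats it: B:9>7 C:12>9)
P2 drop Q (R beats it: B:9>5 C:12>6)
P2 drop T (R beats it: B:9>2 C:12>4)
P1→{B,C} P2→{R,S}

IESDS → P1:{B,C} P2:{R,S}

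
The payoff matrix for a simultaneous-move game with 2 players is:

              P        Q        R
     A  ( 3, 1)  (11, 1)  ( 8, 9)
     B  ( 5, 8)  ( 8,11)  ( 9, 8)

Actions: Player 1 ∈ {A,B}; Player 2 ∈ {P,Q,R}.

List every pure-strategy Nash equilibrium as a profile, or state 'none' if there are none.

Equilibria: none

(A,P): not NE [P1→B gives 5>3; P2→R gives 9>1]
(A,Q): not NE [P2→R gives 9>1]
(A,R): not NE [P1→B gives 9>8]
(B,P): not NE [P2→Q gives 11>8]
(B,Q): not NE [P1→A gives 11>8]
(B,R): not NE [P2→Q gives 11>8]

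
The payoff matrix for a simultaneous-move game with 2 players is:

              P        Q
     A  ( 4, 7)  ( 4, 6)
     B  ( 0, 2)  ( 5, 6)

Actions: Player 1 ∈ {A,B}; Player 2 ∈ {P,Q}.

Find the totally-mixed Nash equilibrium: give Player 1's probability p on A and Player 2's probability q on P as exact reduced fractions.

P1 mixes 4/5 on A; P2 mixes 1/5 on P

P1 indiff ⇒ q·4+(1-q)·4 = q·0+(1-q)·5 ⇒ q(4) = (1-q)(1) ⇒ q = 1/5
P2 indiff ⇒ p·7+(1-p)·2 = p·6+(1-p)·6 ⇒ p(1) = (1-p)(4) ⇒ p = 4/5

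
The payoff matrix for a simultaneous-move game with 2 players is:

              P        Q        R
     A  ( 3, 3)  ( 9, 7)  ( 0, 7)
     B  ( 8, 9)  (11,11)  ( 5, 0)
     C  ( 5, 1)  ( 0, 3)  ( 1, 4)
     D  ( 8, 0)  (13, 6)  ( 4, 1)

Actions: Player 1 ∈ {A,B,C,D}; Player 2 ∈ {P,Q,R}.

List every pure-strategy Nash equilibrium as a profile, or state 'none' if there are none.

(A,P): not NE [P1→D gives 8>3; P2→R gives 7>3]
(A,Q): not NE [P1→D gives 13>9]
(A,R): not NE [P1→B gives 5>0]
(B,P): not NE [P2→Q gives 11>9]
(B,Q): not NE [P1→D gives 13>11]
(B,R): not NE [P2→Q gives 11>0]
(C,P): not NE [P1→D gives 8>5; P2→R gives 4>1]
(C,Q): not NE [P1→D gives 13>0; P2→R gives 4>3]
(C,R): not NE [P1→B gives 5>1]
(D,P): not NE [P2→Q gives 6>0]
(D,Q): NE
(D,R): not NE [P1→B gives 5>4; P2→Q gives 6>1]

PSNE = {(D,Q)}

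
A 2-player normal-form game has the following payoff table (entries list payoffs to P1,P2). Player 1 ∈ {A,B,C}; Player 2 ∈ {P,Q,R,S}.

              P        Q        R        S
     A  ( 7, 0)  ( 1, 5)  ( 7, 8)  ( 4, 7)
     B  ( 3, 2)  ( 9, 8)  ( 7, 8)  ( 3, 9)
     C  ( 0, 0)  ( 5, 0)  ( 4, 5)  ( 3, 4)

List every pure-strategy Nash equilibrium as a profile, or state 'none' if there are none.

(A,P): not NE [P2→R gives 8>0]
(A,Q): not NE [P1→B gives 9>1; P2→R gives 8>5]
(A,R): NE
(A,S): not NE [P2→R gives 8>7]
(B,P): not NE [P1→A gives 7>3; P2→S gives 9>2]
(B,Q): not NE [P2→S gives 9>8]
(B,R): not NE [P2→S gives 9>8]
(B,S): not NE [P1→A gives 4>3]
(C,P): not NE [P1→A gives 7>0; P2→R gives 5>0]
(C,Q): not NE [P1→B gives 9>5; P2→R gives 5>0]
(C,R): not NE [P1→B gives 7>4]
(C,S): not NE [P1→A gives 4>3; P2→R gives 5>4]

Nash profiles: (A,R)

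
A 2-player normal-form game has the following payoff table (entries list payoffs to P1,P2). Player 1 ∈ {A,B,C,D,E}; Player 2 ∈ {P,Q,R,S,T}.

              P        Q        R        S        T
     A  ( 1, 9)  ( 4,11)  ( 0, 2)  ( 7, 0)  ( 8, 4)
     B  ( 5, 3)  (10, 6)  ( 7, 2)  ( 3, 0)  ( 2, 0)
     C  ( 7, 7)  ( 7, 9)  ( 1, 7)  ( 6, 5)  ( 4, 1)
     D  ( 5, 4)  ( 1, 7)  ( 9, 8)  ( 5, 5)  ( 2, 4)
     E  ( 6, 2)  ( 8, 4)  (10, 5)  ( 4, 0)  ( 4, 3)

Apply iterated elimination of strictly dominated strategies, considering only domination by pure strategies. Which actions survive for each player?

P2 drop P (Q beats it: A:11>9 B:6>3 C:9>7 D:7>4 E:4>2)
P2 drop S (Q beats it: A:11>0 B:6>0 C:9>5 D:7>5 E:4>0)
P1 drop D (E beats it: Q:8>1 R:10>9 T:4>2)
P2 drop T (Q beats it: A:11>4 B:6>0 C:9>1 E:4>3)
P1 drop A (B beats it: Q:10>4 R:7>0)
P1 drop C (B beats it: Q:10>7 R:7>1)
P1→{B,E} P2→{Q,R}

Survivors P1:{B,E} P2:{Q,R}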